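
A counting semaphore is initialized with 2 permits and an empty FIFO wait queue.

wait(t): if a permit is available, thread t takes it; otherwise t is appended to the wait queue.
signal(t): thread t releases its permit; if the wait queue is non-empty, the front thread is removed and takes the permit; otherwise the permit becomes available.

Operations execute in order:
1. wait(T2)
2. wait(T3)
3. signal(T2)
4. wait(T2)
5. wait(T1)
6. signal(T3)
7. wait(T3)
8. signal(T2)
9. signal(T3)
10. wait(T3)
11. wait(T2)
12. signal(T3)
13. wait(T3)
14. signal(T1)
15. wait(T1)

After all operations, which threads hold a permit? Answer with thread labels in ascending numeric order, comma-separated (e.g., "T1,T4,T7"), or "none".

Step 1: wait(T2) -> count=1 queue=[] holders={T2}
Step 2: wait(T3) -> count=0 queue=[] holders={T2,T3}
Step 3: signal(T2) -> count=1 queue=[] holders={T3}
Step 4: wait(T2) -> count=0 queue=[] holders={T2,T3}
Step 5: wait(T1) -> count=0 queue=[T1] holders={T2,T3}
Step 6: signal(T3) -> count=0 queue=[] holders={T1,T2}
Step 7: wait(T3) -> count=0 queue=[T3] holders={T1,T2}
Step 8: signal(T2) -> count=0 queue=[] holders={T1,T3}
Step 9: signal(T3) -> count=1 queue=[] holders={T1}
Step 10: wait(T3) -> count=0 queue=[] holders={T1,T3}
Step 11: wait(T2) -> count=0 queue=[T2] holders={T1,T3}
Step 12: signal(T3) -> count=0 queue=[] holders={T1,T2}
Step 13: wait(T3) -> count=0 queue=[T3] holders={T1,T2}
Step 14: signal(T1) -> count=0 queue=[] holders={T2,T3}
Step 15: wait(T1) -> count=0 queue=[T1] holders={T2,T3}
Final holders: T2,T3

Answer: T2,T3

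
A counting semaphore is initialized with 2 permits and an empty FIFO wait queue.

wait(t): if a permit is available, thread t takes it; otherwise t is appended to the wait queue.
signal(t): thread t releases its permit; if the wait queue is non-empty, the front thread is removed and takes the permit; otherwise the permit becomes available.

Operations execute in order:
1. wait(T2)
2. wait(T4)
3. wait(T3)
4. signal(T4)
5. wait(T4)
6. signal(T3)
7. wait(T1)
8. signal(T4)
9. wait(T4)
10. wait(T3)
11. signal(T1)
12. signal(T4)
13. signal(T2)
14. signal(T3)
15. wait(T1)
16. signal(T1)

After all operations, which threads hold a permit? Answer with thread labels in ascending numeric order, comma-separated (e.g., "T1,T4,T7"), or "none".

Step 1: wait(T2) -> count=1 queue=[] holders={T2}
Step 2: wait(T4) -> count=0 queue=[] holders={T2,T4}
Step 3: wait(T3) -> count=0 queue=[T3] holders={T2,T4}
Step 4: signal(T4) -> count=0 queue=[] holders={T2,T3}
Step 5: wait(T4) -> count=0 queue=[T4] holders={T2,T3}
Step 6: signal(T3) -> count=0 queue=[] holders={T2,T4}
Step 7: wait(T1) -> count=0 queue=[T1] holders={T2,T4}
Step 8: signal(T4) -> count=0 queue=[] holders={T1,T2}
Step 9: wait(T4) -> count=0 queue=[T4] holders={T1,T2}
Step 10: wait(T3) -> count=0 queue=[T4,T3] holders={T1,T2}
Step 11: signal(T1) -> count=0 queue=[T3] holders={T2,T4}
Step 12: signal(T4) -> count=0 queue=[] holders={T2,T3}
Step 13: signal(T2) -> count=1 queue=[] holders={T3}
Step 14: signal(T3) -> count=2 queue=[] holders={none}
Step 15: wait(T1) -> count=1 queue=[] holders={T1}
Step 16: signal(T1) -> count=2 queue=[] holders={none}
Final holders: none

Answer: none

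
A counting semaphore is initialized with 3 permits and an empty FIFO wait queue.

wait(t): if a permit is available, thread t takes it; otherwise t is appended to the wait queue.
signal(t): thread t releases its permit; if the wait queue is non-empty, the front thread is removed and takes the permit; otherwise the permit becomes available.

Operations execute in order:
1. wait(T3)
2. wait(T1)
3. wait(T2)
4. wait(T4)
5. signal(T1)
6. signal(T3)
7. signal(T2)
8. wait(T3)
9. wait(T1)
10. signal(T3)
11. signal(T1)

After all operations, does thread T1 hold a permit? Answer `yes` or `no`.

Answer: no

Derivation:
Step 1: wait(T3) -> count=2 queue=[] holders={T3}
Step 2: wait(T1) -> count=1 queue=[] holders={T1,T3}
Step 3: wait(T2) -> count=0 queue=[] holders={T1,T2,T3}
Step 4: wait(T4) -> count=0 queue=[T4] holders={T1,T2,T3}
Step 5: signal(T1) -> count=0 queue=[] holders={T2,T3,T4}
Step 6: signal(T3) -> count=1 queue=[] holders={T2,T4}
Step 7: signal(T2) -> count=2 queue=[] holders={T4}
Step 8: wait(T3) -> count=1 queue=[] holders={T3,T4}
Step 9: wait(T1) -> count=0 queue=[] holders={T1,T3,T4}
Step 10: signal(T3) -> count=1 queue=[] holders={T1,T4}
Step 11: signal(T1) -> count=2 queue=[] holders={T4}
Final holders: {T4} -> T1 not in holders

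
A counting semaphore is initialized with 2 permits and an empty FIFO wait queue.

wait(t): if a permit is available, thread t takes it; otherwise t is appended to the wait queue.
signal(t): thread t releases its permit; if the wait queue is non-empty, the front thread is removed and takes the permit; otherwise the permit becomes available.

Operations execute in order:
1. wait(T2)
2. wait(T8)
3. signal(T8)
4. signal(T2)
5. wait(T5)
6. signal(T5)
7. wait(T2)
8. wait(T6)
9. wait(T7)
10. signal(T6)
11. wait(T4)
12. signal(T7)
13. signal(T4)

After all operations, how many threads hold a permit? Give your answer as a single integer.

Step 1: wait(T2) -> count=1 queue=[] holders={T2}
Step 2: wait(T8) -> count=0 queue=[] holders={T2,T8}
Step 3: signal(T8) -> count=1 queue=[] holders={T2}
Step 4: signal(T2) -> count=2 queue=[] holders={none}
Step 5: wait(T5) -> count=1 queue=[] holders={T5}
Step 6: signal(T5) -> count=2 queue=[] holders={none}
Step 7: wait(T2) -> count=1 queue=[] holders={T2}
Step 8: wait(T6) -> count=0 queue=[] holders={T2,T6}
Step 9: wait(T7) -> count=0 queue=[T7] holders={T2,T6}
Step 10: signal(T6) -> count=0 queue=[] holders={T2,T7}
Step 11: wait(T4) -> count=0 queue=[T4] holders={T2,T7}
Step 12: signal(T7) -> count=0 queue=[] holders={T2,T4}
Step 13: signal(T4) -> count=1 queue=[] holders={T2}
Final holders: {T2} -> 1 thread(s)

Answer: 1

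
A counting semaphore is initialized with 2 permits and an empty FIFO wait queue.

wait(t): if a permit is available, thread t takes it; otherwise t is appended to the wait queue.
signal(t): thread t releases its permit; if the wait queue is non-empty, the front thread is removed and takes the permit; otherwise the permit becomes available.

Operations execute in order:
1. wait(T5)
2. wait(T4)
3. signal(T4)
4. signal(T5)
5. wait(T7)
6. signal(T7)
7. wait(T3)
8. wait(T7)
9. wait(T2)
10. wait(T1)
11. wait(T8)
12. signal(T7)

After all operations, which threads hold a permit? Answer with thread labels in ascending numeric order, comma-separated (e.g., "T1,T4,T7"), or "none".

Step 1: wait(T5) -> count=1 queue=[] holders={T5}
Step 2: wait(T4) -> count=0 queue=[] holders={T4,T5}
Step 3: signal(T4) -> count=1 queue=[] holders={T5}
Step 4: signal(T5) -> count=2 queue=[] holders={none}
Step 5: wait(T7) -> count=1 queue=[] holders={T7}
Step 6: signal(T7) -> count=2 queue=[] holders={none}
Step 7: wait(T3) -> count=1 queue=[] holders={T3}
Step 8: wait(T7) -> count=0 queue=[] holders={T3,T7}
Step 9: wait(T2) -> count=0 queue=[T2] holders={T3,T7}
Step 10: wait(T1) -> count=0 queue=[T2,T1] holders={T3,T7}
Step 11: wait(T8) -> count=0 queue=[T2,T1,T8] holders={T3,T7}
Step 12: signal(T7) -> count=0 queue=[T1,T8] holders={T2,T3}
Final holders: T2,T3

Answer: T2,T3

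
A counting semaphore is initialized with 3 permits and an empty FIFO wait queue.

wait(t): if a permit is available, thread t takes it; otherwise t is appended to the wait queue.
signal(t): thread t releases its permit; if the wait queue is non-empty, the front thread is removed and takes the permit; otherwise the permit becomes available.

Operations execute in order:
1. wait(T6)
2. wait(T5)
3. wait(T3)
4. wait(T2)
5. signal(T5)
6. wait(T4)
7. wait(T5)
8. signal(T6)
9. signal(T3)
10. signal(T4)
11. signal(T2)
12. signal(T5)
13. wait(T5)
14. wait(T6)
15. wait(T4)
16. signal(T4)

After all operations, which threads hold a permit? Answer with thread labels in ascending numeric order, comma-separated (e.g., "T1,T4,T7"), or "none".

Step 1: wait(T6) -> count=2 queue=[] holders={T6}
Step 2: wait(T5) -> count=1 queue=[] holders={T5,T6}
Step 3: wait(T3) -> count=0 queue=[] holders={T3,T5,T6}
Step 4: wait(T2) -> count=0 queue=[T2] holders={T3,T5,T6}
Step 5: signal(T5) -> count=0 queue=[] holders={T2,T3,T6}
Step 6: wait(T4) -> count=0 queue=[T4] holders={T2,T3,T6}
Step 7: wait(T5) -> count=0 queue=[T4,T5] holders={T2,T3,T6}
Step 8: signal(T6) -> count=0 queue=[T5] holders={T2,T3,T4}
Step 9: signal(T3) -> count=0 queue=[] holders={T2,T4,T5}
Step 10: signal(T4) -> count=1 queue=[] holders={T2,T5}
Step 11: signal(T2) -> count=2 queue=[] holders={T5}
Step 12: signal(T5) -> count=3 queue=[] holders={none}
Step 13: wait(T5) -> count=2 queue=[] holders={T5}
Step 14: wait(T6) -> count=1 queue=[] holders={T5,T6}
Step 15: wait(T4) -> count=0 queue=[] holders={T4,T5,T6}
Step 16: signal(T4) -> count=1 queue=[] holders={T5,T6}
Final holders: T5,T6

Answer: T5,T6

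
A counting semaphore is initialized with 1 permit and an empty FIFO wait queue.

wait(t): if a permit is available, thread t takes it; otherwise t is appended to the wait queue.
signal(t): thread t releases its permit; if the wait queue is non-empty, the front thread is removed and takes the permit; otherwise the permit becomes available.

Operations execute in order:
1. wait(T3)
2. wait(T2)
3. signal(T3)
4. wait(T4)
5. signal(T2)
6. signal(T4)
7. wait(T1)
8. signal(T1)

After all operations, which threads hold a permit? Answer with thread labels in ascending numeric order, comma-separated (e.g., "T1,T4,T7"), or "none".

Step 1: wait(T3) -> count=0 queue=[] holders={T3}
Step 2: wait(T2) -> count=0 queue=[T2] holders={T3}
Step 3: signal(T3) -> count=0 queue=[] holders={T2}
Step 4: wait(T4) -> count=0 queue=[T4] holders={T2}
Step 5: signal(T2) -> count=0 queue=[] holders={T4}
Step 6: signal(T4) -> count=1 queue=[] holders={none}
Step 7: wait(T1) -> count=0 queue=[] holders={T1}
Step 8: signal(T1) -> count=1 queue=[] holders={none}
Final holders: none

Answer: none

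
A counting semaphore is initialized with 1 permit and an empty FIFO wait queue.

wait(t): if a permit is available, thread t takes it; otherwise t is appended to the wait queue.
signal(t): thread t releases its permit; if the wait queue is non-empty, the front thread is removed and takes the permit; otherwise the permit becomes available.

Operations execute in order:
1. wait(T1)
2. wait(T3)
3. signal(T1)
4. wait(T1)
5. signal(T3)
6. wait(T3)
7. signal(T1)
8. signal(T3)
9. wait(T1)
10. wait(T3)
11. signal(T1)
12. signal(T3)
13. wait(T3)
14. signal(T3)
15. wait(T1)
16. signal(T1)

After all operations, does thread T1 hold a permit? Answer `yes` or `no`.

Answer: no

Derivation:
Step 1: wait(T1) -> count=0 queue=[] holders={T1}
Step 2: wait(T3) -> count=0 queue=[T3] holders={T1}
Step 3: signal(T1) -> count=0 queue=[] holders={T3}
Step 4: wait(T1) -> count=0 queue=[T1] holders={T3}
Step 5: signal(T3) -> count=0 queue=[] holders={T1}
Step 6: wait(T3) -> count=0 queue=[T3] holders={T1}
Step 7: signal(T1) -> count=0 queue=[] holders={T3}
Step 8: signal(T3) -> count=1 queue=[] holders={none}
Step 9: wait(T1) -> count=0 queue=[] holders={T1}
Step 10: wait(T3) -> count=0 queue=[T3] holders={T1}
Step 11: signal(T1) -> count=0 queue=[] holders={T3}
Step 12: signal(T3) -> count=1 queue=[] holders={none}
Step 13: wait(T3) -> count=0 queue=[] holders={T3}
Step 14: signal(T3) -> count=1 queue=[] holders={none}
Step 15: wait(T1) -> count=0 queue=[] holders={T1}
Step 16: signal(T1) -> count=1 queue=[] holders={none}
Final holders: {none} -> T1 not in holders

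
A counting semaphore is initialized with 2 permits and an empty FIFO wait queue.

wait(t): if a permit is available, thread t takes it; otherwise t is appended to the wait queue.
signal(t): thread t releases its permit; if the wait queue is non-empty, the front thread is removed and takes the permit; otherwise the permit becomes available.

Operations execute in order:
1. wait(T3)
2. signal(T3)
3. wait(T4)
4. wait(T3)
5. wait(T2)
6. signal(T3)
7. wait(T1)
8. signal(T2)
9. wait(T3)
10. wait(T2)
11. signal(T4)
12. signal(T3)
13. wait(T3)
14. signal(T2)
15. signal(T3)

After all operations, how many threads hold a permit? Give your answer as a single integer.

Step 1: wait(T3) -> count=1 queue=[] holders={T3}
Step 2: signal(T3) -> count=2 queue=[] holders={none}
Step 3: wait(T4) -> count=1 queue=[] holders={T4}
Step 4: wait(T3) -> count=0 queue=[] holders={T3,T4}
Step 5: wait(T2) -> count=0 queue=[T2] holders={T3,T4}
Step 6: signal(T3) -> count=0 queue=[] holders={T2,T4}
Step 7: wait(T1) -> count=0 queue=[T1] holders={T2,T4}
Step 8: signal(T2) -> count=0 queue=[] holders={T1,T4}
Step 9: wait(T3) -> count=0 queue=[T3] holders={T1,T4}
Step 10: wait(T2) -> count=0 queue=[T3,T2] holders={T1,T4}
Step 11: signal(T4) -> count=0 queue=[T2] holders={T1,T3}
Step 12: signal(T3) -> count=0 queue=[] holders={T1,T2}
Step 13: wait(T3) -> count=0 queue=[T3] holders={T1,T2}
Step 14: signal(T2) -> count=0 queue=[] holders={T1,T3}
Step 15: signal(T3) -> count=1 queue=[] holders={T1}
Final holders: {T1} -> 1 thread(s)

Answer: 1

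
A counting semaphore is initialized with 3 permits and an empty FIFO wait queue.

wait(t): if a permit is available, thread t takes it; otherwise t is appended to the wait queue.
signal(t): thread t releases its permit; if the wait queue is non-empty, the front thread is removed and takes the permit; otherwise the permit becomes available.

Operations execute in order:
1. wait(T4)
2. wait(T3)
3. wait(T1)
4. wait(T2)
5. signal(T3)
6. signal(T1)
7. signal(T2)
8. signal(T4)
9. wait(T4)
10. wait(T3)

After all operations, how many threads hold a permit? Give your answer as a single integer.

Step 1: wait(T4) -> count=2 queue=[] holders={T4}
Step 2: wait(T3) -> count=1 queue=[] holders={T3,T4}
Step 3: wait(T1) -> count=0 queue=[] holders={T1,T3,T4}
Step 4: wait(T2) -> count=0 queue=[T2] holders={T1,T3,T4}
Step 5: signal(T3) -> count=0 queue=[] holders={T1,T2,T4}
Step 6: signal(T1) -> count=1 queue=[] holders={T2,T4}
Step 7: signal(T2) -> count=2 queue=[] holders={T4}
Step 8: signal(T4) -> count=3 queue=[] holders={none}
Step 9: wait(T4) -> count=2 queue=[] holders={T4}
Step 10: wait(T3) -> count=1 queue=[] holders={T3,T4}
Final holders: {T3,T4} -> 2 thread(s)

Answer: 2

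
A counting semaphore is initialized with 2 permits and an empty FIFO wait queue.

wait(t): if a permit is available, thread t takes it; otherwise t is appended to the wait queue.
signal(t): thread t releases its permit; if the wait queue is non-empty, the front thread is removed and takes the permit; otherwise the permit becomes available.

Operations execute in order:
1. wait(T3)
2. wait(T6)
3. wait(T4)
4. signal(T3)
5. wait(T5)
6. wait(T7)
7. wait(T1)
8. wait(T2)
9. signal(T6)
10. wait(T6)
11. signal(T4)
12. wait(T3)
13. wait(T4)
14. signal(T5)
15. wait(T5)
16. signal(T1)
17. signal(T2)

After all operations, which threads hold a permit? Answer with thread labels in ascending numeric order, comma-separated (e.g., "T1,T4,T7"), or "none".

Answer: T6,T7

Derivation:
Step 1: wait(T3) -> count=1 queue=[] holders={T3}
Step 2: wait(T6) -> count=0 queue=[] holders={T3,T6}
Step 3: wait(T4) -> count=0 queue=[T4] holders={T3,T6}
Step 4: signal(T3) -> count=0 queue=[] holders={T4,T6}
Step 5: wait(T5) -> count=0 queue=[T5] holders={T4,T6}
Step 6: wait(T7) -> count=0 queue=[T5,T7] holders={T4,T6}
Step 7: wait(T1) -> count=0 queue=[T5,T7,T1] holders={T4,T6}
Step 8: wait(T2) -> count=0 queue=[T5,T7,T1,T2] holders={T4,T6}
Step 9: signal(T6) -> count=0 queue=[T7,T1,T2] holders={T4,T5}
Step 10: wait(T6) -> count=0 queue=[T7,T1,T2,T6] holders={T4,T5}
Step 11: signal(T4) -> count=0 queue=[T1,T2,T6] holders={T5,T7}
Step 12: wait(T3) -> count=0 queue=[T1,T2,T6,T3] holders={T5,T7}
Step 13: wait(T4) -> count=0 queue=[T1,T2,T6,T3,T4] holders={T5,T7}
Step 14: signal(T5) -> count=0 queue=[T2,T6,T3,T4] holders={T1,T7}
Step 15: wait(T5) -> count=0 queue=[T2,T6,T3,T4,T5] holders={T1,T7}
Step 16: signal(T1) -> count=0 queue=[T6,T3,T4,T5] holders={T2,T7}
Step 17: signal(T2) -> count=0 queue=[T3,T4,T5] holders={T6,T7}
Final holders: T6,T7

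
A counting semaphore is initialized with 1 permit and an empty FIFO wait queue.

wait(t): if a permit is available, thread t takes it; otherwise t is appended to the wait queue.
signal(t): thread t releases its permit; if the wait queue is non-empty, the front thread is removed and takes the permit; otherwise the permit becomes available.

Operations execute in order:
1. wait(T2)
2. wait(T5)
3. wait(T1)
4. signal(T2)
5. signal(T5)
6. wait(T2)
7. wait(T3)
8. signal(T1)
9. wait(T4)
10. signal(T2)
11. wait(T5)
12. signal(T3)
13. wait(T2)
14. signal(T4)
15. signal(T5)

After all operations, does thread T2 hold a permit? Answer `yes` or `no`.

Answer: yes

Derivation:
Step 1: wait(T2) -> count=0 queue=[] holders={T2}
Step 2: wait(T5) -> count=0 queue=[T5] holders={T2}
Step 3: wait(T1) -> count=0 queue=[T5,T1] holders={T2}
Step 4: signal(T2) -> count=0 queue=[T1] holders={T5}
Step 5: signal(T5) -> count=0 queue=[] holders={T1}
Step 6: wait(T2) -> count=0 queue=[T2] holders={T1}
Step 7: wait(T3) -> count=0 queue=[T2,T3] holders={T1}
Step 8: signal(T1) -> count=0 queue=[T3] holders={T2}
Step 9: wait(T4) -> count=0 queue=[T3,T4] holders={T2}
Step 10: signal(T2) -> count=0 queue=[T4] holders={T3}
Step 11: wait(T5) -> count=0 queue=[T4,T5] holders={T3}
Step 12: signal(T3) -> count=0 queue=[T5] holders={T4}
Step 13: wait(T2) -> count=0 queue=[T5,T2] holders={T4}
Step 14: signal(T4) -> count=0 queue=[T2] holders={T5}
Step 15: signal(T5) -> count=0 queue=[] holders={T2}
Final holders: {T2} -> T2 in holders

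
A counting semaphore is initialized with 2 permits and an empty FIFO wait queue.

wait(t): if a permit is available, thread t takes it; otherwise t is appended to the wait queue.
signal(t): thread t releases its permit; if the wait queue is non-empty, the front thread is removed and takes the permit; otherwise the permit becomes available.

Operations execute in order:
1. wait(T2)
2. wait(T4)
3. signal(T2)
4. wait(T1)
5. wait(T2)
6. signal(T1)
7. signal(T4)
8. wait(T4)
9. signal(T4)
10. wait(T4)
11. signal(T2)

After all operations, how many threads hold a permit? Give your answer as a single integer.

Answer: 1

Derivation:
Step 1: wait(T2) -> count=1 queue=[] holders={T2}
Step 2: wait(T4) -> count=0 queue=[] holders={T2,T4}
Step 3: signal(T2) -> count=1 queue=[] holders={T4}
Step 4: wait(T1) -> count=0 queue=[] holders={T1,T4}
Step 5: wait(T2) -> count=0 queue=[T2] holders={T1,T4}
Step 6: signal(T1) -> count=0 queue=[] holders={T2,T4}
Step 7: signal(T4) -> count=1 queue=[] holders={T2}
Step 8: wait(T4) -> count=0 queue=[] holders={T2,T4}
Step 9: signal(T4) -> count=1 queue=[] holders={T2}
Step 10: wait(T4) -> count=0 queue=[] holders={T2,T4}
Step 11: signal(T2) -> count=1 queue=[] holders={T4}
Final holders: {T4} -> 1 thread(s)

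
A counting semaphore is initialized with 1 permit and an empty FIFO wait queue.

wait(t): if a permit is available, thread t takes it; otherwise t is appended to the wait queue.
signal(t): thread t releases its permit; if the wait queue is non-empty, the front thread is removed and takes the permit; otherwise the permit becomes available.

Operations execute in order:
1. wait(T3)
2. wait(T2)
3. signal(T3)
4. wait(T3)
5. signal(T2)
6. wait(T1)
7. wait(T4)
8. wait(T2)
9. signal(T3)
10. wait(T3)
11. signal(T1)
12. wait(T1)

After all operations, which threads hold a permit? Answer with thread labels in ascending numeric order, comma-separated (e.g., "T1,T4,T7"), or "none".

Step 1: wait(T3) -> count=0 queue=[] holders={T3}
Step 2: wait(T2) -> count=0 queue=[T2] holders={T3}
Step 3: signal(T3) -> count=0 queue=[] holders={T2}
Step 4: wait(T3) -> count=0 queue=[T3] holders={T2}
Step 5: signal(T2) -> count=0 queue=[] holders={T3}
Step 6: wait(T1) -> count=0 queue=[T1] holders={T3}
Step 7: wait(T4) -> count=0 queue=[T1,T4] holders={T3}
Step 8: wait(T2) -> count=0 queue=[T1,T4,T2] holders={T3}
Step 9: signal(T3) -> count=0 queue=[T4,T2] holders={T1}
Step 10: wait(T3) -> count=0 queue=[T4,T2,T3] holders={T1}
Step 11: signal(T1) -> count=0 queue=[T2,T3] holders={T4}
Step 12: wait(T1) -> count=0 queue=[T2,T3,T1] holders={T4}
Final holders: T4

Answer: T4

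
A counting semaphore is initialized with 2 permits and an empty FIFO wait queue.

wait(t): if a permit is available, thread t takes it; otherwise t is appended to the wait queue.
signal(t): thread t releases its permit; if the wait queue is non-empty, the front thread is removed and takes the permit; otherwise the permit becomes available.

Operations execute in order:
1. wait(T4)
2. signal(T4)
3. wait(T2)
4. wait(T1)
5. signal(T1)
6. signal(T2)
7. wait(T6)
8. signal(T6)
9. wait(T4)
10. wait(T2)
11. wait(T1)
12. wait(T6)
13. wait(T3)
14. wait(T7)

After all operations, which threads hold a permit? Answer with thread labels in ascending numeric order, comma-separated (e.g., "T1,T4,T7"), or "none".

Answer: T2,T4

Derivation:
Step 1: wait(T4) -> count=1 queue=[] holders={T4}
Step 2: signal(T4) -> count=2 queue=[] holders={none}
Step 3: wait(T2) -> count=1 queue=[] holders={T2}
Step 4: wait(T1) -> count=0 queue=[] holders={T1,T2}
Step 5: signal(T1) -> count=1 queue=[] holders={T2}
Step 6: signal(T2) -> count=2 queue=[] holders={none}
Step 7: wait(T6) -> count=1 queue=[] holders={T6}
Step 8: signal(T6) -> count=2 queue=[] holders={none}
Step 9: wait(T4) -> count=1 queue=[] holders={T4}
Step 10: wait(T2) -> count=0 queue=[] holders={T2,T4}
Step 11: wait(T1) -> count=0 queue=[T1] holders={T2,T4}
Step 12: wait(T6) -> count=0 queue=[T1,T6] holders={T2,T4}
Step 13: wait(T3) -> count=0 queue=[T1,T6,T3] holders={T2,T4}
Step 14: wait(T7) -> count=0 queue=[T1,T6,T3,T7] holders={T2,T4}
Final holders: T2,T4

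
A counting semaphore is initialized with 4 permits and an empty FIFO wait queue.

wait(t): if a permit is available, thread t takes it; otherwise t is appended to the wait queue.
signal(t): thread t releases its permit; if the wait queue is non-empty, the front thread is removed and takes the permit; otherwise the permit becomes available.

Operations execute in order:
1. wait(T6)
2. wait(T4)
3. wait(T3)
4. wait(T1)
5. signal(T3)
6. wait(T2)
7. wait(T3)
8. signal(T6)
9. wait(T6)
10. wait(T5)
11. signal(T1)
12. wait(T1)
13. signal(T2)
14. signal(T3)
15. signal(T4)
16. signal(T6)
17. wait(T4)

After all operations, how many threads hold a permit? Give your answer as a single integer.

Answer: 3

Derivation:
Step 1: wait(T6) -> count=3 queue=[] holders={T6}
Step 2: wait(T4) -> count=2 queue=[] holders={T4,T6}
Step 3: wait(T3) -> count=1 queue=[] holders={T3,T4,T6}
Step 4: wait(T1) -> count=0 queue=[] holders={T1,T3,T4,T6}
Step 5: signal(T3) -> count=1 queue=[] holders={T1,T4,T6}
Step 6: wait(T2) -> count=0 queue=[] holders={T1,T2,T4,T6}
Step 7: wait(T3) -> count=0 queue=[T3] holders={T1,T2,T4,T6}
Step 8: signal(T6) -> count=0 queue=[] holders={T1,T2,T3,T4}
Step 9: wait(T6) -> count=0 queue=[T6] holders={T1,T2,T3,T4}
Step 10: wait(T5) -> count=0 queue=[T6,T5] holders={T1,T2,T3,T4}
Step 11: signal(T1) -> count=0 queue=[T5] holders={T2,T3,T4,T6}
Step 12: wait(T1) -> count=0 queue=[T5,T1] holders={T2,T3,T4,T6}
Step 13: signal(T2) -> count=0 queue=[T1] holders={T3,T4,T5,T6}
Step 14: signal(T3) -> count=0 queue=[] holders={T1,T4,T5,T6}
Step 15: signal(T4) -> count=1 queue=[] holders={T1,T5,T6}
Step 16: signal(T6) -> count=2 queue=[] holders={T1,T5}
Step 17: wait(T4) -> count=1 queue=[] holders={T1,T4,T5}
Final holders: {T1,T4,T5} -> 3 thread(s)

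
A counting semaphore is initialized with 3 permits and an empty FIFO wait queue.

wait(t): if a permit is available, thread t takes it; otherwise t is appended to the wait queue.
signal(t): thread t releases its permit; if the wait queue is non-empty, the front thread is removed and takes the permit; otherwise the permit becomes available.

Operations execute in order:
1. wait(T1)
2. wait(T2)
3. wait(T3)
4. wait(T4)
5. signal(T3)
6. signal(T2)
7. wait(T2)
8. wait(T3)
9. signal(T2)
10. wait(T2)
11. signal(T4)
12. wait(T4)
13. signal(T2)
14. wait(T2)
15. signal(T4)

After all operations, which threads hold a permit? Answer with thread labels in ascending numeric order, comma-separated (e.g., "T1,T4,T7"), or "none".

Answer: T1,T2,T3

Derivation:
Step 1: wait(T1) -> count=2 queue=[] holders={T1}
Step 2: wait(T2) -> count=1 queue=[] holders={T1,T2}
Step 3: wait(T3) -> count=0 queue=[] holders={T1,T2,T3}
Step 4: wait(T4) -> count=0 queue=[T4] holders={T1,T2,T3}
Step 5: signal(T3) -> count=0 queue=[] holders={T1,T2,T4}
Step 6: signal(T2) -> count=1 queue=[] holders={T1,T4}
Step 7: wait(T2) -> count=0 queue=[] holders={T1,T2,T4}
Step 8: wait(T3) -> count=0 queue=[T3] holders={T1,T2,T4}
Step 9: signal(T2) -> count=0 queue=[] holders={T1,T3,T4}
Step 10: wait(T2) -> count=0 queue=[T2] holders={T1,T3,T4}
Step 11: signal(T4) -> count=0 queue=[] holders={T1,T2,T3}
Step 12: wait(T4) -> count=0 queue=[T4] holders={T1,T2,T3}
Step 13: signal(T2) -> count=0 queue=[] holders={T1,T3,T4}
Step 14: wait(T2) -> count=0 queue=[T2] holders={T1,T3,T4}
Step 15: signal(T4) -> count=0 queue=[] holders={T1,T2,T3}
Final holders: T1,T2,T3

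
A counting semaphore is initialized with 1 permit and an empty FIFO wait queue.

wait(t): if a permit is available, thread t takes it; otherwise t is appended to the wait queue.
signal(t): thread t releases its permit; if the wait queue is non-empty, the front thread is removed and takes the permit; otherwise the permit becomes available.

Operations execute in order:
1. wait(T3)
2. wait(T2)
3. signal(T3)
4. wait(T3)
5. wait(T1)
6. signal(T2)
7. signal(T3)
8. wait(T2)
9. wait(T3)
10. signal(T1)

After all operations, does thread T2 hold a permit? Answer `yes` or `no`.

Step 1: wait(T3) -> count=0 queue=[] holders={T3}
Step 2: wait(T2) -> count=0 queue=[T2] holders={T3}
Step 3: signal(T3) -> count=0 queue=[] holders={T2}
Step 4: wait(T3) -> count=0 queue=[T3] holders={T2}
Step 5: wait(T1) -> count=0 queue=[T3,T1] holders={T2}
Step 6: signal(T2) -> count=0 queue=[T1] holders={T3}
Step 7: signal(T3) -> count=0 queue=[] holders={T1}
Step 8: wait(T2) -> count=0 queue=[T2] holders={T1}
Step 9: wait(T3) -> count=0 queue=[T2,T3] holders={T1}
Step 10: signal(T1) -> count=0 queue=[T3] holders={T2}
Final holders: {T2} -> T2 in holders

Answer: yes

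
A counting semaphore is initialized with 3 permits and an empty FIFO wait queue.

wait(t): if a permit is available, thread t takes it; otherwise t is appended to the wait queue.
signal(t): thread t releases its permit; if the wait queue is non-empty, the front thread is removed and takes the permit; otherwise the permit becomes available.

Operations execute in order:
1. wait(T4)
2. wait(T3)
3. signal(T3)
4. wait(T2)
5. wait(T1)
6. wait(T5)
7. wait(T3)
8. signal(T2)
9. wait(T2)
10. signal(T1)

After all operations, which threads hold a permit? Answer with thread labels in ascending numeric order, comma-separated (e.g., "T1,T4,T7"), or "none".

Answer: T3,T4,T5

Derivation:
Step 1: wait(T4) -> count=2 queue=[] holders={T4}
Step 2: wait(T3) -> count=1 queue=[] holders={T3,T4}
Step 3: signal(T3) -> count=2 queue=[] holders={T4}
Step 4: wait(T2) -> count=1 queue=[] holders={T2,T4}
Step 5: wait(T1) -> count=0 queue=[] holders={T1,T2,T4}
Step 6: wait(T5) -> count=0 queue=[T5] holders={T1,T2,T4}
Step 7: wait(T3) -> count=0 queue=[T5,T3] holders={T1,T2,T4}
Step 8: signal(T2) -> count=0 queue=[T3] holders={T1,T4,T5}
Step 9: wait(T2) -> count=0 queue=[T3,T2] holders={T1,T4,T5}
Step 10: signal(T1) -> count=0 queue=[T2] holders={T3,T4,T5}
Final holders: T3,T4,T5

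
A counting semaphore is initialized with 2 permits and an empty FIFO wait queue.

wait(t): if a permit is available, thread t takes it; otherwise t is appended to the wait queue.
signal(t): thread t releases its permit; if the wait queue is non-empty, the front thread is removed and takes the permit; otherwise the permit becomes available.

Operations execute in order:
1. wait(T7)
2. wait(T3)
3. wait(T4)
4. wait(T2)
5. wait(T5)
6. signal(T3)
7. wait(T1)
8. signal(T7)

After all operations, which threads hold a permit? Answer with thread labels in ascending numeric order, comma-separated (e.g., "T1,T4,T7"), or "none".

Answer: T2,T4

Derivation:
Step 1: wait(T7) -> count=1 queue=[] holders={T7}
Step 2: wait(T3) -> count=0 queue=[] holders={T3,T7}
Step 3: wait(T4) -> count=0 queue=[T4] holders={T3,T7}
Step 4: wait(T2) -> count=0 queue=[T4,T2] holders={T3,T7}
Step 5: wait(T5) -> count=0 queue=[T4,T2,T5] holders={T3,T7}
Step 6: signal(T3) -> count=0 queue=[T2,T5] holders={T4,T7}
Step 7: wait(T1) -> count=0 queue=[T2,T5,T1] holders={T4,T7}
Step 8: signal(T7) -> count=0 queue=[T5,T1] holders={T2,T4}
Final holders: T2,T4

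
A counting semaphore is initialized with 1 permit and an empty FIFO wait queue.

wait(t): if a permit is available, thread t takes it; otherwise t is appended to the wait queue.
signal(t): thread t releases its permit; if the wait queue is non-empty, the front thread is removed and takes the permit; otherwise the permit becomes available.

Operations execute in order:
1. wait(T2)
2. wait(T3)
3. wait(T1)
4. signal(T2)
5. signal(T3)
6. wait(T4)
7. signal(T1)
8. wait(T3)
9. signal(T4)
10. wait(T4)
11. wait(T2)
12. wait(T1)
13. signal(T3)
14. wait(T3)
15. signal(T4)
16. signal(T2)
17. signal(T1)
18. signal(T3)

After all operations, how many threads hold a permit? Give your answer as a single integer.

Step 1: wait(T2) -> count=0 queue=[] holders={T2}
Step 2: wait(T3) -> count=0 queue=[T3] holders={T2}
Step 3: wait(T1) -> count=0 queue=[T3,T1] holders={T2}
Step 4: signal(T2) -> count=0 queue=[T1] holders={T3}
Step 5: signal(T3) -> count=0 queue=[] holders={T1}
Step 6: wait(T4) -> count=0 queue=[T4] holders={T1}
Step 7: signal(T1) -> count=0 queue=[] holders={T4}
Step 8: wait(T3) -> count=0 queue=[T3] holders={T4}
Step 9: signal(T4) -> count=0 queue=[] holders={T3}
Step 10: wait(T4) -> count=0 queue=[T4] holders={T3}
Step 11: wait(T2) -> count=0 queue=[T4,T2] holders={T3}
Step 12: wait(T1) -> count=0 queue=[T4,T2,T1] holders={T3}
Step 13: signal(T3) -> count=0 queue=[T2,T1] holders={T4}
Step 14: wait(T3) -> count=0 queue=[T2,T1,T3] holders={T4}
Step 15: signal(T4) -> count=0 queue=[T1,T3] holders={T2}
Step 16: signal(T2) -> count=0 queue=[T3] holders={T1}
Step 17: signal(T1) -> count=0 queue=[] holders={T3}
Step 18: signal(T3) -> count=1 queue=[] holders={none}
Final holders: {none} -> 0 thread(s)

Answer: 0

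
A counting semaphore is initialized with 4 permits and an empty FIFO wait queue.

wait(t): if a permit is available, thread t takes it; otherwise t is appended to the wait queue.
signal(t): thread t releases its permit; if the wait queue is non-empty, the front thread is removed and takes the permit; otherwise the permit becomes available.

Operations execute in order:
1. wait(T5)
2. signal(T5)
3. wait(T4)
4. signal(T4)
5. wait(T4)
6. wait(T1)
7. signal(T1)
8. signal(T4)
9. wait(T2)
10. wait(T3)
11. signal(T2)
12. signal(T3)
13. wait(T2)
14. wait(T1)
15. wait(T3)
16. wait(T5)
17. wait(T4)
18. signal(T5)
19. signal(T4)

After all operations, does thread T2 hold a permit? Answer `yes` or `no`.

Step 1: wait(T5) -> count=3 queue=[] holders={T5}
Step 2: signal(T5) -> count=4 queue=[] holders={none}
Step 3: wait(T4) -> count=3 queue=[] holders={T4}
Step 4: signal(T4) -> count=4 queue=[] holders={none}
Step 5: wait(T4) -> count=3 queue=[] holders={T4}
Step 6: wait(T1) -> count=2 queue=[] holders={T1,T4}
Step 7: signal(T1) -> count=3 queue=[] holders={T4}
Step 8: signal(T4) -> count=4 queue=[] holders={none}
Step 9: wait(T2) -> count=3 queue=[] holders={T2}
Step 10: wait(T3) -> count=2 queue=[] holders={T2,T3}
Step 11: signal(T2) -> count=3 queue=[] holders={T3}
Step 12: signal(T3) -> count=4 queue=[] holders={none}
Step 13: wait(T2) -> count=3 queue=[] holders={T2}
Step 14: wait(T1) -> count=2 queue=[] holders={T1,T2}
Step 15: wait(T3) -> count=1 queue=[] holders={T1,T2,T3}
Step 16: wait(T5) -> count=0 queue=[] holders={T1,T2,T3,T5}
Step 17: wait(T4) -> count=0 queue=[T4] holders={T1,T2,T3,T5}
Step 18: signal(T5) -> count=0 queue=[] holders={T1,T2,T3,T4}
Step 19: signal(T4) -> count=1 queue=[] holders={T1,T2,T3}
Final holders: {T1,T2,T3} -> T2 in holders

Answer: yes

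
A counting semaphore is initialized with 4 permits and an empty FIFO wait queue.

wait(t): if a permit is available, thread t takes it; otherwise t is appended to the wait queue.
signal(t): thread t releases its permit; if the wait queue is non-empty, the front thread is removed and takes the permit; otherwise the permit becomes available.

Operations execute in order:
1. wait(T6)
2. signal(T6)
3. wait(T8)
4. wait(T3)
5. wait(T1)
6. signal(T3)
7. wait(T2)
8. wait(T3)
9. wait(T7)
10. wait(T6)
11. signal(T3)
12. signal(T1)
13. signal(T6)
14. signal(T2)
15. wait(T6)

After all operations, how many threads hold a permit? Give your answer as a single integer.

Step 1: wait(T6) -> count=3 queue=[] holders={T6}
Step 2: signal(T6) -> count=4 queue=[] holders={none}
Step 3: wait(T8) -> count=3 queue=[] holders={T8}
Step 4: wait(T3) -> count=2 queue=[] holders={T3,T8}
Step 5: wait(T1) -> count=1 queue=[] holders={T1,T3,T8}
Step 6: signal(T3) -> count=2 queue=[] holders={T1,T8}
Step 7: wait(T2) -> count=1 queue=[] holders={T1,T2,T8}
Step 8: wait(T3) -> count=0 queue=[] holders={T1,T2,T3,T8}
Step 9: wait(T7) -> count=0 queue=[T7] holders={T1,T2,T3,T8}
Step 10: wait(T6) -> count=0 queue=[T7,T6] holders={T1,T2,T3,T8}
Step 11: signal(T3) -> count=0 queue=[T6] holders={T1,T2,T7,T8}
Step 12: signal(T1) -> count=0 queue=[] holders={T2,T6,T7,T8}
Step 13: signal(T6) -> count=1 queue=[] holders={T2,T7,T8}
Step 14: signal(T2) -> count=2 queue=[] holders={T7,T8}
Step 15: wait(T6) -> count=1 queue=[] holders={T6,T7,T8}
Final holders: {T6,T7,T8} -> 3 thread(s)

Answer: 3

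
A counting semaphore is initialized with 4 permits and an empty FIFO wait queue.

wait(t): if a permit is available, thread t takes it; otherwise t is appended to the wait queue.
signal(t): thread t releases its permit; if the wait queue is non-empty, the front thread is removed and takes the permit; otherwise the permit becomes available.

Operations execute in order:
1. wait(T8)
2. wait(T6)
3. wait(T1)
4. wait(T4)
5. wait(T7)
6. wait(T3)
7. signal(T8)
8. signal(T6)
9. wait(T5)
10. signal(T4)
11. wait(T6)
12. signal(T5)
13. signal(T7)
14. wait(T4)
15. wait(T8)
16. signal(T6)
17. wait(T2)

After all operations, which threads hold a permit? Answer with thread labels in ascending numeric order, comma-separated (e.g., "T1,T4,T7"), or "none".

Answer: T1,T3,T4,T8

Derivation:
Step 1: wait(T8) -> count=3 queue=[] holders={T8}
Step 2: wait(T6) -> count=2 queue=[] holders={T6,T8}
Step 3: wait(T1) -> count=1 queue=[] holders={T1,T6,T8}
Step 4: wait(T4) -> count=0 queue=[] holders={T1,T4,T6,T8}
Step 5: wait(T7) -> count=0 queue=[T7] holders={T1,T4,T6,T8}
Step 6: wait(T3) -> count=0 queue=[T7,T3] holders={T1,T4,T6,T8}
Step 7: signal(T8) -> count=0 queue=[T3] holders={T1,T4,T6,T7}
Step 8: signal(T6) -> count=0 queue=[] holders={T1,T3,T4,T7}
Step 9: wait(T5) -> count=0 queue=[T5] holders={T1,T3,T4,T7}
Step 10: signal(T4) -> count=0 queue=[] holders={T1,T3,T5,T7}
Step 11: wait(T6) -> count=0 queue=[T6] holders={T1,T3,T5,T7}
Step 12: signal(T5) -> count=0 queue=[] holders={T1,T3,T6,T7}
Step 13: signal(T7) -> count=1 queue=[] holders={T1,T3,T6}
Step 14: wait(T4) -> count=0 queue=[] holders={T1,T3,T4,T6}
Step 15: wait(T8) -> count=0 queue=[T8] holders={T1,T3,T4,T6}
Step 16: signal(T6) -> count=0 queue=[] holders={T1,T3,T4,T8}
Step 17: wait(T2) -> count=0 queue=[T2] holders={T1,T3,T4,T8}
Final holders: T1,T3,T4,T8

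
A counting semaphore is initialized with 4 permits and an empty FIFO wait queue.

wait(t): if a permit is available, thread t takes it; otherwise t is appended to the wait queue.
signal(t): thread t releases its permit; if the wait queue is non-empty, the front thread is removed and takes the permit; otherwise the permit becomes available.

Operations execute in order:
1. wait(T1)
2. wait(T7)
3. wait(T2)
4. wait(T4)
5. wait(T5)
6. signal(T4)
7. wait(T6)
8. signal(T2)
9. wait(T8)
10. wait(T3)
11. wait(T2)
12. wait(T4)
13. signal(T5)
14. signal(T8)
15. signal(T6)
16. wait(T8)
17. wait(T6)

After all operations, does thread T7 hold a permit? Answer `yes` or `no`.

Step 1: wait(T1) -> count=3 queue=[] holders={T1}
Step 2: wait(T7) -> count=2 queue=[] holders={T1,T7}
Step 3: wait(T2) -> count=1 queue=[] holders={T1,T2,T7}
Step 4: wait(T4) -> count=0 queue=[] holders={T1,T2,T4,T7}
Step 5: wait(T5) -> count=0 queue=[T5] holders={T1,T2,T4,T7}
Step 6: signal(T4) -> count=0 queue=[] holders={T1,T2,T5,T7}
Step 7: wait(T6) -> count=0 queue=[T6] holders={T1,T2,T5,T7}
Step 8: signal(T2) -> count=0 queue=[] holders={T1,T5,T6,T7}
Step 9: wait(T8) -> count=0 queue=[T8] holders={T1,T5,T6,T7}
Step 10: wait(T3) -> count=0 queue=[T8,T3] holders={T1,T5,T6,T7}
Step 11: wait(T2) -> count=0 queue=[T8,T3,T2] holders={T1,T5,T6,T7}
Step 12: wait(T4) -> count=0 queue=[T8,T3,T2,T4] holders={T1,T5,T6,T7}
Step 13: signal(T5) -> count=0 queue=[T3,T2,T4] holders={T1,T6,T7,T8}
Step 14: signal(T8) -> count=0 queue=[T2,T4] holders={T1,T3,T6,T7}
Step 15: signal(T6) -> count=0 queue=[T4] holders={T1,T2,T3,T7}
Step 16: wait(T8) -> count=0 queue=[T4,T8] holders={T1,T2,T3,T7}
Step 17: wait(T6) -> count=0 queue=[T4,T8,T6] holders={T1,T2,T3,T7}
Final holders: {T1,T2,T3,T7} -> T7 in holders

Answer: yes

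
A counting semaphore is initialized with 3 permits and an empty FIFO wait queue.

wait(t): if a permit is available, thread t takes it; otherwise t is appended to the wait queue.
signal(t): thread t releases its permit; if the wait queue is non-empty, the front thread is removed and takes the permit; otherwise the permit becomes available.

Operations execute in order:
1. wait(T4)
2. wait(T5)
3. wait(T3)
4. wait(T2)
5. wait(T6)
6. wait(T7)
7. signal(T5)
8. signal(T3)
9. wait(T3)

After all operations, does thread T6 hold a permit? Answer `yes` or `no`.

Step 1: wait(T4) -> count=2 queue=[] holders={T4}
Step 2: wait(T5) -> count=1 queue=[] holders={T4,T5}
Step 3: wait(T3) -> count=0 queue=[] holders={T3,T4,T5}
Step 4: wait(T2) -> count=0 queue=[T2] holders={T3,T4,T5}
Step 5: wait(T6) -> count=0 queue=[T2,T6] holders={T3,T4,T5}
Step 6: wait(T7) -> count=0 queue=[T2,T6,T7] holders={T3,T4,T5}
Step 7: signal(T5) -> count=0 queue=[T6,T7] holders={T2,T3,T4}
Step 8: signal(T3) -> count=0 queue=[T7] holders={T2,T4,T6}
Step 9: wait(T3) -> count=0 queue=[T7,T3] holders={T2,T4,T6}
Final holders: {T2,T4,T6} -> T6 in holders

Answer: yes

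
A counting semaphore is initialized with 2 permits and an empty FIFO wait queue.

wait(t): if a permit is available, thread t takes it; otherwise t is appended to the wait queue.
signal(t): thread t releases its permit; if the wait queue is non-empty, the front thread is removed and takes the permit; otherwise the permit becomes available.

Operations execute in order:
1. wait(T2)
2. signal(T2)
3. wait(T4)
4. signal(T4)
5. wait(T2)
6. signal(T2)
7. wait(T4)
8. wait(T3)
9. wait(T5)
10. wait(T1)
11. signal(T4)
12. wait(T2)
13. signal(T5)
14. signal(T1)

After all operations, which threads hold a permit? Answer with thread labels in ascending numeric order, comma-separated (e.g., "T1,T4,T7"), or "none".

Step 1: wait(T2) -> count=1 queue=[] holders={T2}
Step 2: signal(T2) -> count=2 queue=[] holders={none}
Step 3: wait(T4) -> count=1 queue=[] holders={T4}
Step 4: signal(T4) -> count=2 queue=[] holders={none}
Step 5: wait(T2) -> count=1 queue=[] holders={T2}
Step 6: signal(T2) -> count=2 queue=[] holders={none}
Step 7: wait(T4) -> count=1 queue=[] holders={T4}
Step 8: wait(T3) -> count=0 queue=[] holders={T3,T4}
Step 9: wait(T5) -> count=0 queue=[T5] holders={T3,T4}
Step 10: wait(T1) -> count=0 queue=[T5,T1] holders={T3,T4}
Step 11: signal(T4) -> count=0 queue=[T1] holders={T3,T5}
Step 12: wait(T2) -> count=0 queue=[T1,T2] holders={T3,T5}
Step 13: signal(T5) -> count=0 queue=[T2] holders={T1,T3}
Step 14: signal(T1) -> count=0 queue=[] holders={T2,T3}
Final holders: T2,T3

Answer: T2,T3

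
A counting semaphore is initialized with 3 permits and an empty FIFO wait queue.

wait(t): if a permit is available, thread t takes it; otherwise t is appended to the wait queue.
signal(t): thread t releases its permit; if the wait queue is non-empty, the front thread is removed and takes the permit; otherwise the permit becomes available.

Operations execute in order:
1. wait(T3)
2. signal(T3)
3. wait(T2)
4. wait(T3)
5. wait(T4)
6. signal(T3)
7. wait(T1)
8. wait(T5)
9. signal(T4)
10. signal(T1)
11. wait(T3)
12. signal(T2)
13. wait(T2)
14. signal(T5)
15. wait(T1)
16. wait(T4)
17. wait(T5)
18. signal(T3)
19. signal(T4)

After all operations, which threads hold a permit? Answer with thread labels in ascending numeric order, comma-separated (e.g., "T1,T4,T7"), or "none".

Step 1: wait(T3) -> count=2 queue=[] holders={T3}
Step 2: signal(T3) -> count=3 queue=[] holders={none}
Step 3: wait(T2) -> count=2 queue=[] holders={T2}
Step 4: wait(T3) -> count=1 queue=[] holders={T2,T3}
Step 5: wait(T4) -> count=0 queue=[] holders={T2,T3,T4}
Step 6: signal(T3) -> count=1 queue=[] holders={T2,T4}
Step 7: wait(T1) -> count=0 queue=[] holders={T1,T2,T4}
Step 8: wait(T5) -> count=0 queue=[T5] holders={T1,T2,T4}
Step 9: signal(T4) -> count=0 queue=[] holders={T1,T2,T5}
Step 10: signal(T1) -> count=1 queue=[] holders={T2,T5}
Step 11: wait(T3) -> count=0 queue=[] holders={T2,T3,T5}
Step 12: signal(T2) -> count=1 queue=[] holders={T3,T5}
Step 13: wait(T2) -> count=0 queue=[] holders={T2,T3,T5}
Step 14: signal(T5) -> count=1 queue=[] holders={T2,T3}
Step 15: wait(T1) -> count=0 queue=[] holders={T1,T2,T3}
Step 16: wait(T4) -> count=0 queue=[T4] holders={T1,T2,T3}
Step 17: wait(T5) -> count=0 queue=[T4,T5] holders={T1,T2,T3}
Step 18: signal(T3) -> count=0 queue=[T5] holders={T1,T2,T4}
Step 19: signal(T4) -> count=0 queue=[] holders={T1,T2,T5}
Final holders: T1,T2,T5

Answer: T1,T2,T5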